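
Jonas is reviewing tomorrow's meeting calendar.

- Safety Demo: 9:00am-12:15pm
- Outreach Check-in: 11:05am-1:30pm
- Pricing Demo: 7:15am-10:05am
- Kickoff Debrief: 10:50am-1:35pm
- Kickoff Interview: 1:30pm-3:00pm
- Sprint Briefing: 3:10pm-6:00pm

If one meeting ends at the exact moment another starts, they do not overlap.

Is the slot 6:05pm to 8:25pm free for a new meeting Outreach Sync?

Yes — the slot is free

Pricing Demo: ends 10:05am at or before Outreach Sync starts 6:05pm → clear.
Safety Demo: ends 12:15pm at or before Outreach Sync starts 6:05pm → clear.
Kickoff Debrief: ends 1:35pm at or before Outreach Sync starts 6:05pm → clear.
Outreach Check-in: ends 1:30pm at or before Outreach Sync starts 6:05pm → clear.
Kickoff Interview: ends 3:00pm at or before Outreach Sync starts 6:05pm → clear.
Sprint Briefing: ends 6:00pm at or before Outreach Sync starts 6:05pm → clear.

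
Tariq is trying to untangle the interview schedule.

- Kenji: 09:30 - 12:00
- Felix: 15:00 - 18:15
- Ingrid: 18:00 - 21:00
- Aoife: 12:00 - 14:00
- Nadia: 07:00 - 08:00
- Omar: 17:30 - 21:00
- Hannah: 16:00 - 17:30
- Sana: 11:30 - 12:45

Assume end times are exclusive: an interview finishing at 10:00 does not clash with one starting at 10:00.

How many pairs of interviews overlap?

6

Sorted by start: Nadia, Kenji, Sana, Aoife, Felix, Hannah, Omar, Ingrid.
Kenji starts after Nadia ends — done with Nadia.
Sana starts before Kenji ends → Kenji and Sana overlap.
Aoife starts exactly when Kenji ends (back-to-back, no overlap) — done with Kenji.
Aoife starts before Sana ends → Sana and Aoife overlap.
Felix starts after Sana ends — done with Sana.
Felix starts after Aoife ends — done with Aoife.
Hannah starts before Felix ends → Felix and Hannah overlap.
Omar starts before Felix ends → Felix and Omar overlap.
Ingrid starts before Felix ends → Felix and Ingrid overlap.
Omar starts exactly when Hannah ends (back-to-back, no overlap) — done with Hannah.
Ingrid starts before Omar ends → Omar and Ingrid overlap.
Overlapping pairs: Aoife & Sana, Felix & Hannah, Felix & Ingrid, Felix & Omar, Ingrid & Omar, Kenji & Sana — 6 in total.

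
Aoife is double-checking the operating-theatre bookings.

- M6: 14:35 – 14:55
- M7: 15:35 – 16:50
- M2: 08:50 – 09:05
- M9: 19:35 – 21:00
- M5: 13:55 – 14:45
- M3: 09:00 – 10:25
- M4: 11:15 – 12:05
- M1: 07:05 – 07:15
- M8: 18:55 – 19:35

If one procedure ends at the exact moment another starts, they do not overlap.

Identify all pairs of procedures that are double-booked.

Sorted by start: M1, M2, M3, M4, M5, M6, M7, M8, M9.
M2 starts after M1 ends; M1 is clear from here.
M3 starts before M2 ends → M2 and M3 overlap.
M4 starts after M2 ends; M2 is clear from here.
M4 starts after M3 ends; M3 is clear from here.
M5 starts after M4 ends; M4 is clear from here.
M6 starts before M5 ends → M5 and M6 overlap.
M7 starts after M5 ends; M5 is clear from here.
M7 starts after M6 ends; M6 is clear from here.
M8 starts after M7 ends; M7 is clear from here.
M9 starts exactly when M8 ends (back-to-back, no overlap).

M2 & M3, M5 & M6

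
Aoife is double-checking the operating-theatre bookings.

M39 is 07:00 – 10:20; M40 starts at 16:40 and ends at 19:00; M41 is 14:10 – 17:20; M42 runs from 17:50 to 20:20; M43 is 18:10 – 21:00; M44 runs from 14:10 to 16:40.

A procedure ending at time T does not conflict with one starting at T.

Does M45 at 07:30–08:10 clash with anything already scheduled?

M39: starts 07:00 before M45 ends 08:10, and ends 10:20 after M45 starts 07:30 → overlap.
M41: starts 14:10 at or after M45 ends 08:10 → clear.
M44: starts 14:10 at or after M45 ends 08:10 → clear.
M40: starts 16:40 at or after M45 ends 08:10 → clear.
M42: starts 17:50 at or after M45 ends 08:10 → clear.
M43: starts 18:10 at or after M45 ends 08:10 → clear.
M45 overlaps M39.

Yes — it overlaps M39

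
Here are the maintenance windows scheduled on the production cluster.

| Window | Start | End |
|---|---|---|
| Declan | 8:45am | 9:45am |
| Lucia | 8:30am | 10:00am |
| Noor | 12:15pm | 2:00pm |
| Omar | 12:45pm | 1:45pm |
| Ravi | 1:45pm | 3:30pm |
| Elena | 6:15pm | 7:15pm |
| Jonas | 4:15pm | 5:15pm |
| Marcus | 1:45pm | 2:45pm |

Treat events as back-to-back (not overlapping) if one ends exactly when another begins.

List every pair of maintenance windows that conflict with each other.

Sorted by start: Lucia, Declan, Noor, Omar, Marcus, Ravi, Jonas, Elena.
Declan starts before Lucia ends → Lucia and Declan overlap.
Noor starts after Lucia ends, so Lucia has no further overlaps.
Noor starts after Declan ends, so Declan has no further overlaps.
Omar starts before Noor ends → Noor and Omar overlap.
Marcus starts before Noor ends → Noor and Marcus overlap.
Ravi starts before Noor ends → Noor and Ravi overlap.
Jonas starts after Noor ends, so Noor has no further overlaps.
Marcus starts exactly when Omar ends (back-to-back, no overlap), so Omar has no further overlaps.
Ravi starts before Marcus ends → Marcus and Ravi overlap.
Jonas starts after Marcus ends, so Marcus has no further overlaps.
Jonas starts after Ravi ends, so Ravi has no further overlaps.
Elena starts after Jonas ends.

Declan & Lucia, Marcus & Noor, Marcus & Ravi, Noor & Omar, Noor & Ravi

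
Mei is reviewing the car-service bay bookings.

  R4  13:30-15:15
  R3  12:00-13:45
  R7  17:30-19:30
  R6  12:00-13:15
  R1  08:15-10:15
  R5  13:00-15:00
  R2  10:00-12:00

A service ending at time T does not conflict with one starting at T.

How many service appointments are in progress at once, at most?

3

Sort all start/end points and keep a running count:
08:15 start R1 → 1
10:00 start R2 → 2
10:15 end R1 → 1
12:00 end R2 → 0
12:00 start R3 → 1
12:00 start R6 → 2
13:00 start R5 → 3
13:15 end R6 → 2
13:30 start R4 → 3
13:45 end R3 → 2
15:00 end R5 → 1
15:15 end R4 → 0
17:30 start R7 → 1
19:30 end R7 → 0
Peak is 3, at 13:00 (R3, R5, R6).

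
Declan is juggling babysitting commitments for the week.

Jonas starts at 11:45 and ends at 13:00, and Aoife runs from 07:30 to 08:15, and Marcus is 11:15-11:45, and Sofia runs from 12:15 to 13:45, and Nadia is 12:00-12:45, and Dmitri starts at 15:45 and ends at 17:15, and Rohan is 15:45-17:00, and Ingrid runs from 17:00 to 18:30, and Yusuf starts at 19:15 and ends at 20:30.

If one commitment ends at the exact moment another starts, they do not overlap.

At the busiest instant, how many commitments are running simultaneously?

3

Sweep the timeline, counting +1 at each start and −1 at each end (ends before starts at a tie):
07:30 start Aoife → 1
08:15 end Aoife → 0
11:15 start Marcus → 1
11:45 end Marcus → 0
11:45 start Jonas → 1
12:00 start Nadia → 2
12:15 start Sofia → 3
12:45 end Nadia → 2
13:00 end Jonas → 1
13:45 end Sofia → 0
15:45 start Dmitri → 1
15:45 start Rohan → 2
17:00 end Rohan → 1
17:00 start Ingrid → 2
17:15 end Dmitri → 1
18:30 end Ingrid → 0
19:15 start Yusuf → 1
20:30 end Yusuf → 0
Peak is 3, at 12:15 (Jonas, Nadia, Sofia).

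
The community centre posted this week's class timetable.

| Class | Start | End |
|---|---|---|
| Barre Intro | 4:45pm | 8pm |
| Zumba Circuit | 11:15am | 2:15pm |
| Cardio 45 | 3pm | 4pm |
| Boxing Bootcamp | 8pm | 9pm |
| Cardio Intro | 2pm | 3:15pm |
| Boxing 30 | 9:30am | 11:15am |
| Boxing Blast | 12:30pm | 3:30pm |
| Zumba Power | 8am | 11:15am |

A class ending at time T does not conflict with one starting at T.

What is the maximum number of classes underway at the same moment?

3

Sort all start/end points and keep a running count:
8am start Zumba Power → 1
9:30am start Boxing 30 → 2
11:15am end Boxing 30 → 1
11:15am end Zumba Power → 0
11:15am start Zumba Circuit → 1
12:30pm start Boxing Blast → 2
2pm start Cardio Intro → 3
2:15pm end Zumba Circuit → 2
3pm start Cardio 45 → 3
3:15pm end Cardio Intro → 2
3:30pm end Boxing Blast → 1
4pm end Cardio 45 → 0
4:45pm start Barre Intro → 1
8pm end Barre Intro → 0
8pm start Boxing Bootcamp → 1
9pm end Boxing Bootcamp → 0
Peak is 3, at 2pm (Boxing Blast, Cardio Intro, Zumba Circuit).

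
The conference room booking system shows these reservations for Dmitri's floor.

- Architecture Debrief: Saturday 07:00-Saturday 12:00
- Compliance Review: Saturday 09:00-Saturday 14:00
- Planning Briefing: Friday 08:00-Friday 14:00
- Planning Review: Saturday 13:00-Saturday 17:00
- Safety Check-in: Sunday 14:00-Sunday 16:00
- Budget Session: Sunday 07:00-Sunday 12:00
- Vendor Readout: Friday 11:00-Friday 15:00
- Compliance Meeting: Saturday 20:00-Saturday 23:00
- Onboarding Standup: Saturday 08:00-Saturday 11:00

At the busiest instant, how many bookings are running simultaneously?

3

Walk through starts and ends in time order (an end at T is processed before a start at T):
Friday 08:00 start Planning Briefing → 1
Friday 11:00 start Vendor Readout → 2
Friday 14:00 end Planning Briefing → 1
Friday 15:00 end Vendor Readout → 0
Saturday 07:00 start Architecture Debrief → 1
Saturday 08:00 start Onboarding Standup → 2
Saturday 09:00 start Compliance Review → 3
Saturday 11:00 end Onboarding Standup → 2
Saturday 12:00 end Architecture Debrief → 1
Saturday 13:00 start Planning Review → 2
Saturday 14:00 end Compliance Review → 1
Saturday 17:00 end Planning Review → 0
Saturday 20:00 start Compliance Meeting → 1
Saturday 23:00 end Compliance Meeting → 0
Sunday 07:00 start Budget Session → 1
Sunday 12:00 end Budget Session → 0
Sunday 14:00 start Safety Check-in → 1
Sunday 16:00 end Safety Check-in → 0
Peak is 3, at Saturday 09:00 (Architecture Debrief, Compliance Review, Onboarding Standup).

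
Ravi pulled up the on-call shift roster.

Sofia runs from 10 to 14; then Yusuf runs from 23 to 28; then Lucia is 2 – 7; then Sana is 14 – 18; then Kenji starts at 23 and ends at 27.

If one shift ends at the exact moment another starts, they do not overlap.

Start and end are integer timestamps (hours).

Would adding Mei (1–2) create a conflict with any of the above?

Lucia: starts 2 at or after Mei ends 2 → clear.
Sofia: starts 10 at or after Mei ends 2 → clear.
Sana: starts 14 at or after Mei ends 2 → clear.
Yusuf: starts 23 at or after Mei ends 2 → clear.
Kenji: starts 23 at or after Mei ends 2 → clear.

No — it doesn't clash with anything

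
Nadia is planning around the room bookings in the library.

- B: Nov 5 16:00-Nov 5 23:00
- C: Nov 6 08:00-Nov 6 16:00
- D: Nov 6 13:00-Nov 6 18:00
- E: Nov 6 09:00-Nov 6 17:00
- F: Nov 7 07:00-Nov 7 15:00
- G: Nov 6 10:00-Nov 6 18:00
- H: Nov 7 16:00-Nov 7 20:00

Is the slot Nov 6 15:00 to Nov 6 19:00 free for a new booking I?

B: ends Nov 5 23:00 at or before I starts Nov 6 15:00 → clear.
C: starts Nov 6 08:00 before I ends Nov 6 19:00, and ends Nov 6 16:00 after I starts Nov 6 15:00 → overlap.
E: starts Nov 6 09:00 before I ends Nov 6 19:00, and ends Nov 6 17:00 after I starts Nov 6 15:00 → overlap.
G: starts Nov 6 10:00 before I ends Nov 6 19:00, and ends Nov 6 18:00 after I starts Nov 6 15:00 → overlap.
D: starts Nov 6 13:00 before I ends Nov 6 19:00, and ends Nov 6 18:00 after I starts Nov 6 15:00 → overlap.
F: starts Nov 7 07:00 at or after I ends Nov 6 19:00 → clear.
H: starts Nov 7 16:00 at or after I ends Nov 6 19:00 → clear.
I overlaps C, D, E, G.

No — it overlaps C, D, E, G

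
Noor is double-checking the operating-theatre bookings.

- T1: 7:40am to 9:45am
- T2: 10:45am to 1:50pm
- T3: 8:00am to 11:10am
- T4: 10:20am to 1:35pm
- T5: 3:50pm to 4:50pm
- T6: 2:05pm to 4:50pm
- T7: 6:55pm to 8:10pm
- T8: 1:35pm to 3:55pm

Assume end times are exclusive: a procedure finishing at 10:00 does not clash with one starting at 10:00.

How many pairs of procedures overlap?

Sorted by start: T1, T3, T4, T2, T8, T6, T5, T7.
T3 starts before T1 ends → T1 and T3 overlap.
T4 starts after T1 ends; T1 is clear from here.
T4 starts before T3 ends → T3 and T4 overlap.
T2 starts before T3 ends → T3 and T2 overlap.
T8 starts after T3 ends; T3 is clear from here.
T2 starts before T4 ends → T4 and T2 overlap.
T8 starts exactly when T4 ends (back-to-back, no overlap); T4 is clear from here.
T8 starts before T2 ends → T2 and T8 overlap.
T6 starts after T2 ends; T2 is clear from here.
T6 starts before T8 ends → T8 and T6 overlap.
T5 starts before T8 ends → T8 and T5 overlap.
T7 starts after T8 ends.
T5 starts before T6 ends → T6 and T5 overlap.
T7 starts after T6 ends.
T7 starts after T5 ends.
Overlapping pairs: T1 & T3, T2 & T3, T2 & T4, T2 & T8, T3 & T4, T5 & T6, T5 & T8, T6 & T8 — 8 in total.

8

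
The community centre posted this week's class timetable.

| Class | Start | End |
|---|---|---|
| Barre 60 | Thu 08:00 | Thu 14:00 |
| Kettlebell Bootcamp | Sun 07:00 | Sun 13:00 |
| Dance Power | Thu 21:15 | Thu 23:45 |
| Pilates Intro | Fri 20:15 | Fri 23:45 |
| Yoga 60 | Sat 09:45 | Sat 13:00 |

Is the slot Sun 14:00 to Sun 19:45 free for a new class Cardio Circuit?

Yes — the slot is free

Barre 60: ends Thu 14:00 at or before Cardio Circuit starts Sun 14:00 → clear.
Dance Power: ends Thu 23:45 at or before Cardio Circuit starts Sun 14:00 → clear.
Pilates Intro: ends Fri 23:45 at or before Cardio Circuit starts Sun 14:00 → clear.
Yoga 60: ends Sat 13:00 at or before Cardio Circuit starts Sun 14:00 → clear.
Kettlebell Bootcamp: ends Sun 13:00 at or before Cardio Circuit starts Sun 14:00 → clear.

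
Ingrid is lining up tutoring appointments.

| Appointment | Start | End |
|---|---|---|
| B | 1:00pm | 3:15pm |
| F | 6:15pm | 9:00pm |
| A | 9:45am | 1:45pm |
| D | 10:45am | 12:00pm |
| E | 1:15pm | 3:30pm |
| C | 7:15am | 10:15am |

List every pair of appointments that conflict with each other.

Sorted by start: C, A, D, B, E, F.
A starts before C ends → C and A overlap.
D starts after C ends, so nothing later overlaps C either.
D starts before A ends → A and D overlap.
B starts before A ends → A and B overlap.
E starts before A ends → A and E overlap.
F starts after A ends.
B starts after D ends, so nothing later overlaps D either.
E starts before B ends → B and E overlap.
F starts after B ends.
F starts after E ends.

A & B, A & C, A & D, A & E, B & E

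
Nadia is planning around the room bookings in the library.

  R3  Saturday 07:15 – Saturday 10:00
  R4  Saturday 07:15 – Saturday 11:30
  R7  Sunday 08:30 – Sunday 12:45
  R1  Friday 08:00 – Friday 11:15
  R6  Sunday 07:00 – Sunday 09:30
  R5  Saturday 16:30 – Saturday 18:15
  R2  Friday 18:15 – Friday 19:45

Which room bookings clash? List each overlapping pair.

Sorted by start: R1, R2, R3, R4, R5, R6, R7.
R2 starts after R1 ends, so nothing later overlaps R1 either.
R3 starts after R2 ends, so nothing later overlaps R2 either.
R4 starts before R3 ends → R3 and R4 overlap.
R5 starts after R3 ends, so nothing later overlaps R3 either.
R5 starts after R4 ends, so nothing later overlaps R4 either.
R6 starts after R5 ends, so nothing later overlaps R5 either.
R7 starts before R6 ends → R6 and R7 overlap.

R3 & R4, R6 & R7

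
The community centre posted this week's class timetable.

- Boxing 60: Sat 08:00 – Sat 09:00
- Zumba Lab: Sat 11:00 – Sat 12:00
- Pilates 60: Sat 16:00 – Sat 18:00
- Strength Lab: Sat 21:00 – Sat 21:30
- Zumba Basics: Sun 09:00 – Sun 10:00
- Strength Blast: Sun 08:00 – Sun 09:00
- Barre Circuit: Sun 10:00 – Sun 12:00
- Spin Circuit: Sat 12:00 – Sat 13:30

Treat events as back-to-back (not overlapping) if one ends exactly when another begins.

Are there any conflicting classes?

Sorted by start: Boxing 60, Zumba Lab, Spin Circuit, Pilates 60, Strength Lab, Strength Blast, Zumba Basics, Barre Circuit.
Zumba Lab starts after Boxing 60 ends, so Boxing 60 has no further overlaps.
Spin Circuit starts exactly when Zumba Lab ends (back-to-back, no overlap), so Zumba Lab has no further overlaps.
Pilates 60 starts after Spin Circuit ends, so Spin Circuit has no further overlaps.
Strength Lab starts after Pilates 60 ends, so Pilates 60 has no further overlaps.
Strength Blast starts after Strength Lab ends, so Strength Lab has no further overlaps.
Zumba Basics starts exactly when Strength Blast ends (back-to-back, no overlap), so Strength Blast has no further overlaps.
Barre Circuit starts exactly when Zumba Basics ends (back-to-back, no overlap).
Every pair is clear; the schedule has no overlaps.

No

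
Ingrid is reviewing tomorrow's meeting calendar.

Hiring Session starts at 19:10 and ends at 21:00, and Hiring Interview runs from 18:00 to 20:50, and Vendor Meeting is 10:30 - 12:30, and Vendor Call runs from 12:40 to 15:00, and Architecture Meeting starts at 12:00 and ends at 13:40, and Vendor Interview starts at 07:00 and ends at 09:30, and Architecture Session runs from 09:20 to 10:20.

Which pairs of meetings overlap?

Two intervals overlap when each starts before the other ends.
Sorted by start: Vendor Interview, Architecture Session, Vendor Meeting, Architecture Meeting, Vendor Call, Hiring Interview, Hiring Session.
Architecture Session starts before Vendor Interview ends → Vendor Interview and Architecture Session overlap.
Vendor Meeting starts after Vendor Interview ends; Vendor Interview is clear from here.
Vendor Meeting starts after Architecture Session ends; Architecture Session is clear from here.
Architecture Meeting starts before Vendor Meeting ends → Vendor Meeting and Architecture Meeting overlap.
Vendor Call starts after Vendor Meeting ends; Vendor Meeting is clear from here.
Vendor Call starts before Architecture Meeting ends → Architecture Meeting and Vendor Call overlap.
Hiring Interview starts after Architecture Meeting ends; Architecture Meeting is clear from here.
Hiring Interview starts after Vendor Call ends; Vendor Call is clear from here.
Hiring Session starts before Hiring Interview ends → Hiring Interview and Hiring Session overlap.

Architecture Meeting & Vendor Call, Architecture Meeting & Vendor Meeting, Architecture Session & Vendor Interview, Hiring Interview & Hiring Session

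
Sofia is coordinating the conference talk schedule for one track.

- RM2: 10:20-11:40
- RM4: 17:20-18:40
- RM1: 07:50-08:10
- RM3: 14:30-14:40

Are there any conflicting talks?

Sorted by start: RM1, RM2, RM3, RM4.
RM2 starts after RM1 ends — done with RM1.
RM3 starts after RM2 ends — done with RM2.
RM4 starts after RM3 ends.
Every pair is clear; the schedule has no overlaps.

No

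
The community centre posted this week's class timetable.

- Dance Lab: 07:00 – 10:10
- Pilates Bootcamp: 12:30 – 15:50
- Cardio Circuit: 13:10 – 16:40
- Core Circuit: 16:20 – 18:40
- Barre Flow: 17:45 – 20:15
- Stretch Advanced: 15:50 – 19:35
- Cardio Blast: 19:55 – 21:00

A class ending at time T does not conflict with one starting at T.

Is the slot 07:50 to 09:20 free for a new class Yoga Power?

Dance Lab: starts 07:00 before Yoga Power ends 09:20, and ends 10:10 after Yoga Power starts 07:50 → overlap.
Pilates Bootcamp: starts 12:30 at or after Yoga Power ends 09:20 → clear.
Cardio Circuit: starts 13:10 at or after Yoga Power ends 09:20 → clear.
Stretch Advanced: starts 15:50 at or after Yoga Power ends 09:20 → clear.
Core Circuit: starts 16:20 at or after Yoga Power ends 09:20 → clear.
Barre Flow: starts 17:45 at or after Yoga Power ends 09:20 → clear.
Cardio Blast: starts 19:55 at or after Yoga Power ends 09:20 → clear.
Yoga Power overlaps Dance Lab.

No — it overlaps Dance Lab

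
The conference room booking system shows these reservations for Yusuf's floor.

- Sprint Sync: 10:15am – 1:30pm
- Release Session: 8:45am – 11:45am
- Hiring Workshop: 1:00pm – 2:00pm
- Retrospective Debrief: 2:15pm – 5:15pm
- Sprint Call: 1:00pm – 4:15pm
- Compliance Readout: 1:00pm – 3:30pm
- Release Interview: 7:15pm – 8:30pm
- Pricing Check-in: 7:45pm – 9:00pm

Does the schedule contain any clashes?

Check each pair: they overlap iff neither finishes before the other starts.
Sorted by start: Release Session, Sprint Sync, Hiring Workshop, Sprint Call, Compliance Readout, Retrospective Debrief, Release Interview, Pricing Check-in.
Sprint Sync starts before Release Session ends → Release Session and Sprint Sync overlap.
That's a conflict, so the schedule is not conflict-free.

Yes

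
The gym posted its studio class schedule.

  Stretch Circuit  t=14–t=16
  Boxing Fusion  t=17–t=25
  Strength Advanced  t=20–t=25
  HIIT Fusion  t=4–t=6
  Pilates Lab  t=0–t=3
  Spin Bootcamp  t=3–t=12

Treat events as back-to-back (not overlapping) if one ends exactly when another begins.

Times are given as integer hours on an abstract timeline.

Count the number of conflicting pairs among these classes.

2

Sorted by start: Pilates Lab, Spin Bootcamp, HIIT Fusion, Stretch Circuit, Boxing Fusion, Strength Advanced.
Spin Bootcamp starts exactly when Pilates Lab ends (back-to-back, no overlap); Pilates Lab is clear from here.
HIIT Fusion starts before Spin Bootcamp ends → Spin Bootcamp and HIIT Fusion overlap.
Stretch Circuit starts after Spin Bootcamp ends; Spin Bootcamp is clear from here.
Stretch Circuit starts after HIIT Fusion ends; HIIT Fusion is clear from here.
Boxing Fusion starts after Stretch Circuit ends; Stretch Circuit is clear from here.
Strength Advanced starts before Boxing Fusion ends → Boxing Fusion and Strength Advanced overlap.
Overlapping pairs: Boxing Fusion & Strength Advanced, HIIT Fusion & Spin Bootcamp — 2 in total.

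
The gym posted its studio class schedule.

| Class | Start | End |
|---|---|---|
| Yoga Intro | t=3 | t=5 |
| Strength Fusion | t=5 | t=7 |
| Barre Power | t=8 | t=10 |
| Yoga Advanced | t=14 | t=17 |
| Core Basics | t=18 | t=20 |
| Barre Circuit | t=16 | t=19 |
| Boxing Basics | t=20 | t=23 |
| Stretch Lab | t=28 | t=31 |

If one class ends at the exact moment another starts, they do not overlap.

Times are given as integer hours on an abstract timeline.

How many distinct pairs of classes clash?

2

Two intervals overlap when each starts before the other ends.
Sorted by start: Yoga Intro, Strength Fusion, Barre Power, Yoga Advanced, Barre Circuit, Core Basics, Boxing Basics, Stretch Lab.
Strength Fusion starts exactly when Yoga Intro ends (back-to-back, no overlap); Yoga Intro is clear from here.
Barre Power starts after Strength Fusion ends; Strength Fusion is clear from here.
Yoga Advanced starts after Barre Power ends; Barre Power is clear from here.
Barre Circuit starts before Yoga Advanced ends → Yoga Advanced and Barre Circuit overlap.
Core Basics starts after Yoga Advanced ends; Yoga Advanced is clear from here.
Core Basics starts before Barre Circuit ends → Barre Circuit and Core Basics overlap.
Boxing Basics starts after Barre Circuit ends; Barre Circuit is clear from here.
Boxing Basics starts exactly when Core Basics ends (back-to-back, no overlap); Core Basics is clear from here.
Stretch Lab starts after Boxing Basics ends.
Overlapping pairs: Barre Circuit & Core Basics, Barre Circuit & Yoga Advanced — 2 in total.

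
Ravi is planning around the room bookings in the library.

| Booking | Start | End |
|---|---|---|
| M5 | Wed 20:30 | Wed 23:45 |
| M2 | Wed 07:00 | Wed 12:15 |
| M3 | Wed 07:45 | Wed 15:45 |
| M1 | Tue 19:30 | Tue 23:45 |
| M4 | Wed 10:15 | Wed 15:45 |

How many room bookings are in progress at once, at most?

3

Walk through starts and ends in time order (an end at T is processed before a start at T):
Tue 19:30 start M1 → 1
Tue 23:45 end M1 → 0
Wed 07:00 start M2 → 1
Wed 07:45 start M3 → 2
Wed 10:15 start M4 → 3
Wed 12:15 end M2 → 2
Wed 15:45 end M3 → 1
Wed 15:45 end M4 → 0
Wed 20:30 start M5 → 1
Wed 23:45 end M5 → 0
Peak is 3, at Wed 10:15 (M2, M3, M4).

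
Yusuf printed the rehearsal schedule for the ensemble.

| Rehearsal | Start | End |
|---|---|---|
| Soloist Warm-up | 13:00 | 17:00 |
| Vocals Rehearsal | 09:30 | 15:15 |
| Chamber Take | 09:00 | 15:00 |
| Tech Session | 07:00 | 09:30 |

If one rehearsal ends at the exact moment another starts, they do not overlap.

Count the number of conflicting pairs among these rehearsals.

4

Sorted by start: Tech Session, Chamber Take, Vocals Rehearsal, Soloist Warm-up.
Chamber Take starts before Tech Session ends → Tech Session and Chamber Take overlap.
Vocals Rehearsal starts exactly when Tech Session ends (back-to-back, no overlap); Tech Session is clear from here.
Vocals Rehearsal starts before Chamber Take ends → Chamber Take and Vocals Rehearsal overlap.
Soloist Warm-up starts before Chamber Take ends → Chamber Take and Soloist Warm-up overlap.
Soloist Warm-up starts before Vocals Rehearsal ends → Vocals Rehearsal and Soloist Warm-up overlap.
Overlapping pairs: Chamber Take & Soloist Warm-up, Chamber Take & Tech Session, Chamber Take & Vocals Rehearsal, Soloist Warm-up & Vocals Rehearsal — 4 in total.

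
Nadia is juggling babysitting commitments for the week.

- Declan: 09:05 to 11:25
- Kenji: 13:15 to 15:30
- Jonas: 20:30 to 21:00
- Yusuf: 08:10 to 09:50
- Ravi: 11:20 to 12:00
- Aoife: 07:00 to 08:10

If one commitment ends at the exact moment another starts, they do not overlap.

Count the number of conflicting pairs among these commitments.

Sorted by start: Aoife, Yusuf, Declan, Ravi, Kenji, Jonas.
Yusuf starts exactly when Aoife ends (back-to-back, no overlap); Aoife is clear from here.
Declan starts before Yusuf ends → Yusuf and Declan overlap.
Ravi starts after Yusuf ends; Yusuf is clear from here.
Ravi starts before Declan ends → Declan and Ravi overlap.
Kenji starts after Declan ends; Declan is clear from here.
Kenji starts after Ravi ends; Ravi is clear from here.
Jonas starts after Kenji ends.
Overlapping pairs: Declan & Ravi, Declan & Yusuf — 2 in total.

2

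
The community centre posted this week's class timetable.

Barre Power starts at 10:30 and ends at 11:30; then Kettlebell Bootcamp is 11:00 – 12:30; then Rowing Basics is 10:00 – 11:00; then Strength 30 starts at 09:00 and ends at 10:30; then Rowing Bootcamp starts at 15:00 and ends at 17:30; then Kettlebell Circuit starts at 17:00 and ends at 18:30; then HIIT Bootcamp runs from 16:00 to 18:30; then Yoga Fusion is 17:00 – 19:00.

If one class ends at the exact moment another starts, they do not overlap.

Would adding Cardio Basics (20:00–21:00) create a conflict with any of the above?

No — it doesn't clash with anything

Strength 30: ends 10:30 at or before Cardio Basics starts 20:00 → clear.
Rowing Basics: ends 11:00 at or before Cardio Basics starts 20:00 → clear.
Barre Power: ends 11:30 at or before Cardio Basics starts 20:00 → clear.
Kettlebell Bootcamp: ends 12:30 at or before Cardio Basics starts 20:00 → clear.
Rowing Bootcamp: ends 17:30 at or before Cardio Basics starts 20:00 → clear.
HIIT Bootcamp: ends 18:30 at or before Cardio Basics starts 20:00 → clear.
Kettlebell Circuit: ends 18:30 at or before Cardio Basics starts 20:00 → clear.
Yoga Fusion: ends 19:00 at or before Cardio Basics starts 20:00 → clear.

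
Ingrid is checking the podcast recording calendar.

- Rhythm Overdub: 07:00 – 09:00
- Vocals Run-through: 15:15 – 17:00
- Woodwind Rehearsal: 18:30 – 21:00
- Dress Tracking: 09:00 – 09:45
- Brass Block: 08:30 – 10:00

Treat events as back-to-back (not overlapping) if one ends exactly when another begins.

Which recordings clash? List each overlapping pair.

Sorted by start: Rhythm Overdub, Brass Block, Dress Tracking, Vocals Run-through, Woodwind Rehearsal.
Brass Block starts before Rhythm Overdub ends → Rhythm Overdub and Brass Block overlap.
Dress Tracking starts exactly when Rhythm Overdub ends (back-to-back, no overlap) — done with Rhythm Overdub.
Dress Tracking starts before Brass Block ends → Brass Block and Dress Tracking overlap.
Vocals Run-through starts after Brass Block ends — done with Brass Block.
Vocals Run-through starts after Dress Tracking ends — done with Dress Tracking.
Woodwind Rehearsal starts after Vocals Run-through ends.

Brass Block & Dress Tracking, Brass Block & Rhythm Overdub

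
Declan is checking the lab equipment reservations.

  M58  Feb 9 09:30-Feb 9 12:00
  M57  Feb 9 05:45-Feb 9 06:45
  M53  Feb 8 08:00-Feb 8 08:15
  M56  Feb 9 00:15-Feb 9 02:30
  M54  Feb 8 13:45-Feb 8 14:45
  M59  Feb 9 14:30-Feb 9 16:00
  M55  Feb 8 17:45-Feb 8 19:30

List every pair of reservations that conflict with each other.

none

Check each pair: they overlap iff neither finishes before the other starts.
Sorted by start: M53, M54, M55, M56, M57, M58, M59.
M54 starts after M53 ends — done with M53.
M55 starts after M54 ends — done with M54.
M56 starts after M55 ends — done with M55.
M57 starts after M56 ends — done with M56.
M58 starts after M57 ends — done with M57.
M59 starts after M58 ends.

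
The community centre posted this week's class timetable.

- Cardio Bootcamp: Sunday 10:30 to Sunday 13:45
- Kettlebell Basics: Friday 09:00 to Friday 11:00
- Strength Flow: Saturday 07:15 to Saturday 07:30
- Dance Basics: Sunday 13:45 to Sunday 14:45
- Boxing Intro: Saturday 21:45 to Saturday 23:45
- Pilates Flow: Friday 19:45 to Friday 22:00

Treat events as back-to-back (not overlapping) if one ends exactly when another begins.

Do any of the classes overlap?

Sorted by start: Kettlebell Basics, Pilates Flow, Strength Flow, Boxing Intro, Cardio Bootcamp, Dance Basics.
Pilates Flow starts after Kettlebell Basics ends — done with Kettlebell Basics.
Strength Flow starts after Pilates Flow ends — done with Pilates Flow.
Boxing Intro starts after Strength Flow ends — done with Strength Flow.
Cardio Bootcamp starts after Boxing Intro ends — done with Boxing Intro.
Dance Basics starts exactly when Cardio Bootcamp ends (back-to-back, no overlap).
Every pair is clear; the schedule has no overlaps.

No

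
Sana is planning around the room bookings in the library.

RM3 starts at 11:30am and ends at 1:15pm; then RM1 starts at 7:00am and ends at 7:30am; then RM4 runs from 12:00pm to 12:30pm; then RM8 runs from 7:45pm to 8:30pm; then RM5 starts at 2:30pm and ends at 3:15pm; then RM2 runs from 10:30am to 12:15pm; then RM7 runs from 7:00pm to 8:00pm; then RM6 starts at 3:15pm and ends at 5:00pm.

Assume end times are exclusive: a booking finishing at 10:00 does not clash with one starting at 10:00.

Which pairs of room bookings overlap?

Sorted by start: RM1, RM2, RM3, RM4, RM5, RM6, RM7, RM8.
RM2 starts after RM1 ends, so nothing later overlaps RM1 either.
RM3 starts before RM2 ends → RM2 and RM3 overlap.
RM4 starts before RM2 ends → RM2 and RM4 overlap.
RM5 starts after RM2 ends, so nothing later overlaps RM2 either.
RM4 starts before RM3 ends → RM3 and RM4 overlap.
RM5 starts after RM3 ends, so nothing later overlaps RM3 either.
RM5 starts after RM4 ends, so nothing later overlaps RM4 either.
RM6 starts exactly when RM5 ends (back-to-back, no overlap), so nothing later overlaps RM5 either.
RM7 starts after RM6 ends, so nothing later overlaps RM6 either.
RM8 starts before RM7 ends → RM7 and RM8 overlap.

RM2 & RM3, RM2 & RM4, RM3 & RM4, RM7 & RM8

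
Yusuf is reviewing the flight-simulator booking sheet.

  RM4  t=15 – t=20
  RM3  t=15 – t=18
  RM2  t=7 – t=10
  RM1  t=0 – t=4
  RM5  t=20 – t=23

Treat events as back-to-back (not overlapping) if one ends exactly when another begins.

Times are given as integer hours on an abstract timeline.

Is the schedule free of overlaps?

Check each pair: they overlap iff neither finishes before the other starts.
Sorted by start: RM1, RM2, RM3, RM4, RM5.
RM2 starts after RM1 ends, so RM1 has no further overlaps.
RM3 starts after RM2 ends, so RM2 has no further overlaps.
RM4 starts before RM3 ends → RM3 and RM4 overlap.
That's a conflict, so the schedule is not conflict-free.

No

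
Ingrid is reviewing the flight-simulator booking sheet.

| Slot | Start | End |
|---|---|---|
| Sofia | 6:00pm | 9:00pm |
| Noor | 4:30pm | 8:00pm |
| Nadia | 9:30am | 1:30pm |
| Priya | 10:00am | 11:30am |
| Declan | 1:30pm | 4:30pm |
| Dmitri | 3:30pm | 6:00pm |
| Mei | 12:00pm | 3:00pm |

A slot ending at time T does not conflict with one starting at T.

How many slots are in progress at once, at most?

2

Walk through starts and ends in time order (an end at T is processed before a start at T):
9:30am start Nadia → 1
10:00am start Priya → 2
11:30am end Priya → 1
12:00pm start Mei → 2
1:30pm end Nadia → 1
1:30pm start Declan → 2
3:00pm end Mei → 1
3:30pm start Dmitri → 2
4:30pm end Declan → 1
4:30pm start Noor → 2
6:00pm end Dmitri → 1
6:00pm start Sofia → 2
8:00pm end Noor → 1
9:00pm end Sofia → 0
Peak is 2, at 10:00am (Nadia, Priya).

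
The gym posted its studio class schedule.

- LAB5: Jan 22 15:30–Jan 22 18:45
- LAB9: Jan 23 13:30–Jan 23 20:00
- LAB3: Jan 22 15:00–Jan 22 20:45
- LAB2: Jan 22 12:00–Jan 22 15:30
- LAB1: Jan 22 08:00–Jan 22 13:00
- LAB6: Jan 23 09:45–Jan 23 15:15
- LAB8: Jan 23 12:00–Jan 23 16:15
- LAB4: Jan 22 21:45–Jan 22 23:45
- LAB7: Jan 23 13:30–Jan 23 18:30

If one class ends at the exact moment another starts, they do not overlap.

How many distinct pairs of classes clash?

9

Sorted by start: LAB1, LAB2, LAB3, LAB5, LAB4, LAB6, LAB8, LAB7, LAB9.
LAB2 starts before LAB1 ends → LAB1 and LAB2 overlap.
LAB3 starts after LAB1 ends, so LAB1 has no further overlaps.
LAB3 starts before LAB2 ends → LAB2 and LAB3 overlap.
LAB5 starts exactly when LAB2 ends (back-to-back, no overlap), so LAB2 has no further overlaps.
LAB5 starts before LAB3 ends → LAB3 and LAB5 overlap.
LAB4 starts after LAB3 ends, so LAB3 has no further overlaps.
LAB4 starts after LAB5 ends, so LAB5 has no further overlaps.
LAB6 starts after LAB4 ends, so LAB4 has no further overlaps.
LAB8 starts before LAB6 ends → LAB6 and LAB8 overlap.
LAB7 starts before LAB6 ends → LAB6 and LAB7 overlap.
LAB9 starts before LAB6 ends → LAB6 and LAB9 overlap.
LAB7 starts before LAB8 ends → LAB8 and LAB7 overlap.
LAB9 starts before LAB8 ends → LAB8 and LAB9 overlap.
LAB9 starts before LAB7 ends → LAB7 and LAB9 overlap.
Overlapping pairs: LAB1 & LAB2, LAB2 & LAB3, LAB3 & LAB5, LAB6 & LAB7, LAB6 & LAB8, LAB6 & LAB9, LAB7 & LAB8, LAB7 & LAB9, LAB8 & LAB9 — 9 in total.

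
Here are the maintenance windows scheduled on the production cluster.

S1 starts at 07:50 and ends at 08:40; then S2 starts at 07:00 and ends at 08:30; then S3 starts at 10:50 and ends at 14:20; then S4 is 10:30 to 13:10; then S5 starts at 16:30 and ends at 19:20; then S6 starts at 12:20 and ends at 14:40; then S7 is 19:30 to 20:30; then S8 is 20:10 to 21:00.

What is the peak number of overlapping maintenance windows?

Walk through starts and ends in time order (an end at T is processed before a start at T):
07:00 start S2 → 1
07:50 start S1 → 2
08:30 end S2 → 1
08:40 end S1 → 0
10:30 start S4 → 1
10:50 start S3 → 2
12:20 start S6 → 3
13:10 end S4 → 2
14:20 end S3 → 1
14:40 end S6 → 0
16:30 start S5 → 1
19:20 end S5 → 0
19:30 start S7 → 1
20:10 start S8 → 2
20:30 end S7 → 1
21:00 end S8 → 0
Peak is 3, at 12:20 (S3, S4, S6).

3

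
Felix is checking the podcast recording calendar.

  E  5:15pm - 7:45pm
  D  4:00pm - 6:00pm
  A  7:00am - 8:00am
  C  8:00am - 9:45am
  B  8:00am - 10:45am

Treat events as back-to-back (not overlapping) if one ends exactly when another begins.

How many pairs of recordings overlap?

2

Two intervals overlap when each starts before the other ends.
Sorted by start: A, B, C, D, E.
B starts exactly when A ends (back-to-back, no overlap), so A has no further overlaps.
C starts before B ends → B and C overlap.
D starts after B ends, so B has no further overlaps.
D starts after C ends, so C has no further overlaps.
E starts before D ends → D and E overlap.
Overlapping pairs: B & C, D & E — 2 in total.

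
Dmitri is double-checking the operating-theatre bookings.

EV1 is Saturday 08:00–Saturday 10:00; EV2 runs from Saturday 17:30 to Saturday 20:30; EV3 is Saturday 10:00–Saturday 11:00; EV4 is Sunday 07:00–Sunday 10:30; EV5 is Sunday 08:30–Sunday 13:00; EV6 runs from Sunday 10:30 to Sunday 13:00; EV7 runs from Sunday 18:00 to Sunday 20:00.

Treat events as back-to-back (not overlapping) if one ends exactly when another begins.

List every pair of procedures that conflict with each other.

Sorted by start: EV1, EV3, EV2, EV4, EV5, EV6, EV7.
EV3 starts exactly when EV1 ends (back-to-back, no overlap), so nothing later overlaps EV1 either.
EV2 starts after EV3 ends, so nothing later overlaps EV3 either.
EV4 starts after EV2 ends, so nothing later overlaps EV2 either.
EV5 starts before EV4 ends → EV4 and EV5 overlap.
EV6 starts exactly when EV4 ends (back-to-back, no overlap), so nothing later overlaps EV4 either.
EV6 starts before EV5 ends → EV5 and EV6 overlap.
EV7 starts after EV5 ends.
EV7 starts after EV6 ends.

EV4 & EV5, EV5 & EV6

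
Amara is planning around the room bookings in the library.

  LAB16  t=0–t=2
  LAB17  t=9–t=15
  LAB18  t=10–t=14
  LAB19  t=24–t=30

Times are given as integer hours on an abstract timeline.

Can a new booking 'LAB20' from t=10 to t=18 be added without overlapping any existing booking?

No — it overlaps LAB17, LAB18

LAB16: ends t=2 at or before LAB20 starts t=10 → clear.
LAB17: starts t=9 before LAB20 ends t=18, and ends t=15 after LAB20 starts t=10 → overlap.
LAB18: starts t=10 before LAB20 ends t=18, and ends t=14 after LAB20 starts t=10 → overlap.
LAB19: starts t=24 at or after LAB20 ends t=18 → clear.
LAB20 overlaps LAB17, LAB18.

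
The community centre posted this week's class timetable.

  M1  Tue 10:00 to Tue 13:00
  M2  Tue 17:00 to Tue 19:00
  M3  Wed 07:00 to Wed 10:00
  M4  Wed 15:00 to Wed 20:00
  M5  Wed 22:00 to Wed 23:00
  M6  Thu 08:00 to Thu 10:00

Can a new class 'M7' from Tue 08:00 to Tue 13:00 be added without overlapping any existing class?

No — it overlaps M1

M1: starts Tue 10:00 before M7 ends Tue 13:00, and ends Tue 13:00 after M7 starts Tue 08:00 → overlap.
M2: starts Tue 17:00 at or after M7 ends Tue 13:00 → clear.
M3: starts Wed 07:00 at or after M7 ends Tue 13:00 → clear.
M4: starts Wed 15:00 at or after M7 ends Tue 13:00 → clear.
M5: starts Wed 22:00 at or after M7 ends Tue 13:00 → clear.
M6: starts Thu 08:00 at or after M7 ends Tue 13:00 → clear.
M7 overlaps M1.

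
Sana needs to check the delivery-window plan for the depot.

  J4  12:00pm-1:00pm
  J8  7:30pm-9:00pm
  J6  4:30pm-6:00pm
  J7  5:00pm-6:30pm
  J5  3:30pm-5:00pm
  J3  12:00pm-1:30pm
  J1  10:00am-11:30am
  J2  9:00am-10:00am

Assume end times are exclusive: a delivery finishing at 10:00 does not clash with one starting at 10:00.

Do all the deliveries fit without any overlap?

Sorted by start: J2, J1, J3, J4, J5, J6, J7, J8.
J1 starts exactly when J2 ends (back-to-back, no overlap), so nothing later overlaps J2 either.
J3 starts after J1 ends, so nothing later overlaps J1 either.
J4 starts before J3 ends → J3 and J4 overlap.
That's a conflict, so the schedule is not conflict-free.

No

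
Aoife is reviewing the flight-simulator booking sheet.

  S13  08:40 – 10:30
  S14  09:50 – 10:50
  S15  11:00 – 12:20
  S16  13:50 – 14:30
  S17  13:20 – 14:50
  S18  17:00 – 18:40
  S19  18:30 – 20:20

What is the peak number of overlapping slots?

Walk through starts and ends in time order (an end at T is processed before a start at T):
08:40 start S13 → 1
09:50 start S14 → 2
10:30 end S13 → 1
10:50 end S14 → 0
11:00 start S15 → 1
12:20 end S15 → 0
13:20 start S17 → 1
13:50 start S16 → 2
14:30 end S16 → 1
14:50 end S17 → 0
17:00 start S18 → 1
18:30 start S19 → 2
18:40 end S18 → 1
20:20 end S19 → 0
Peak is 2, at 09:50 (S13, S14).

2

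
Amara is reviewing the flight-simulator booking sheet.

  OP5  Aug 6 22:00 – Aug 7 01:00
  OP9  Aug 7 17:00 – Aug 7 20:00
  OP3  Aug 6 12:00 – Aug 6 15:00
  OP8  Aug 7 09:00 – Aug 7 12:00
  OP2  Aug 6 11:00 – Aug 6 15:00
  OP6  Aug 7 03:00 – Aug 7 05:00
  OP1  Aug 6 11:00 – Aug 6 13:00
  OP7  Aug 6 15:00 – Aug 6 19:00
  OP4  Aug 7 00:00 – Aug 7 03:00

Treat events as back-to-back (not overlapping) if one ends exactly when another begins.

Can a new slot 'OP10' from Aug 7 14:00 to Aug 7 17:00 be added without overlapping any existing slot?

Yes — the slot is free

OP1: ends Aug 6 13:00 at or before OP10 starts Aug 7 14:00 → clear.
OP2: ends Aug 6 15:00 at or before OP10 starts Aug 7 14:00 → clear.
OP3: ends Aug 6 15:00 at or before OP10 starts Aug 7 14:00 → clear.
OP7: ends Aug 6 19:00 at or before OP10 starts Aug 7 14:00 → clear.
OP5: ends Aug 7 01:00 at or before OP10 starts Aug 7 14:00 → clear.
OP4: ends Aug 7 03:00 at or before OP10 starts Aug 7 14:00 → clear.
OP6: ends Aug 7 05:00 at or before OP10 starts Aug 7 14:00 → clear.
OP8: ends Aug 7 12:00 at or before OP10 starts Aug 7 14:00 → clear.
OP9: starts Aug 7 17:00 at or after OP10 ends Aug 7 17:00 → clear.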